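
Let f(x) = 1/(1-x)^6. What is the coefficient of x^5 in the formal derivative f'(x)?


Differentiate: d/dx [ 1/(1-x)^r ] = r / (1-x)^(r+1).
Here r = 6, so f'(x) = 6 / (1-x)^7.
The expansion of 1/(1-x)^(r+1) has coefficient of x^n equal to C(n+r, r).
So the coefficient of x^5 in f'(x) is
6 * C(11, 6) = 6 * 462 = 2772

2772


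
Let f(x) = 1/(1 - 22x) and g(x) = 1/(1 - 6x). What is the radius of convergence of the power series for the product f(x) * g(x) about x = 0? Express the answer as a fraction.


The radius of 1/(1 - 22x) is 1/22 (nearest singularity at x = 1/22), and the radius of 1/(1 - 6x) is 1/6.
The product f(x)*g(x) = 1/((1 - 22x)(1 - 6x)) has singularities at both 1/22 and 1/6, so its radius of convergence is the distance to the nearest one:
min(1/22, 1/6) = 1/22.

1/22


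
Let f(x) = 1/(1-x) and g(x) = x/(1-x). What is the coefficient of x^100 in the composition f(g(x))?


First simplify the composition: f(g(x)) = 1/(1 - x/(1-x)) = (1-x)/((1-x) - x) = (1-x)/(1-2x).
Now extract the coefficient. Write (1-x)/(1-2x) = 1/(1-2x) - x/(1-2x).
The coefficient of x^n in 1/(1-2x) is 2^n, and in x/(1-2x) is 2^(n-1) (for n >= 1).
So the coefficient of x^100 is 2^100 - 2^99 = 1267650600228229401496703205376 - 633825300114114700748351602688 = 633825300114114700748351602688.

633825300114114700748351602688


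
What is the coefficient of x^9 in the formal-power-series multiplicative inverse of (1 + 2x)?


The inverse is 1/(1 + 2x). Apply the geometric identity 1/(1 - y) = sum_{k>=0} y^k with y = -2x:
1/(1 + 2x) = sum_{k>=0} (-2)^k x^k.
So the coefficient of x^9 is (-2)^9 = -512.

-512


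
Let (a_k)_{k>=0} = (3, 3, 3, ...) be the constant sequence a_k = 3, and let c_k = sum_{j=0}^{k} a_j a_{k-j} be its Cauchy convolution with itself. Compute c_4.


Since a_j = 3 for all j >= 0, the convolution sum becomes
c_k = sum_{j=0}^{k} 3 * 3 = 9 * (k + 1).
Equivalently, the generating function of (a_k) is 3/(1 - x) and its square is 9/(1 - x)^2 = sum_{k>=0} 9(k + 1) x^k.
For k = 4: 9 * 5 = 45.

45


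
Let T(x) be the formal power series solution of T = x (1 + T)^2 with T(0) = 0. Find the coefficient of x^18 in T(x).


Apply the Lagrange inversion formula: if T = x * phi(T) with phi(t) = (1 + t)^2, then [x^n] T = (1/n) [t^(n-1)] phi(t)^n = (1/n) [t^(n-1)] (1 + t)^(2n) = (1/n) C(2n, n-1).
Using the identity C(2n, n-1) = C(2n, n) * n / (n+1), the unscaled factor equals C(2n, n) / (n+1) = C_n, the n-th Catalan number.
For n = 18: C_18 = C(36, 18) / 19 = 9075135300/19 = 477638700 = 477638700.

477638700


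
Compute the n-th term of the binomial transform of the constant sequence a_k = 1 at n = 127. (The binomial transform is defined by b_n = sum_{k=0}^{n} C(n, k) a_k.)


With a_k = 1 for all k, b_n = sum_{k=0}^{n} C(n, k) = 2^n by the binomial theorem.
For n = 127: 2^127 = 170141183460469231731687303715884105728.

170141183460469231731687303715884105728


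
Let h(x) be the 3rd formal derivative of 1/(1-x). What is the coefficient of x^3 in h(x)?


Differentiating 3 times: d^3/dx^3 [1/(1-x)] = 3!/(1-x)^4.
The expansion 1/(1-x)^4 = sum_{k>=0} C(k+3, 3) x^k, so the coefficient of x^n in 3!/(1-x)^4 is 3! * C(n+3, 3).
For n = 3: 6 * C(6, 3) = 6 * 20 = 120

120


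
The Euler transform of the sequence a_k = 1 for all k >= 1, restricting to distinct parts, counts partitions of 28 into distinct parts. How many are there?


Partitions of 28 into distinct parts can be computed via generating function.
Product (1+x)(1+x^2)(1+x^3)...
The coefficient of x^28 = 222

222


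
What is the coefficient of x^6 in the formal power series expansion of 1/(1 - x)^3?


The expansion 1/(1 - x)^r = sum_{k>=0} C(k + r - 1, r - 1) x^k follows from the multiset / negative-binomial theorem (or from repeated differentiation of the geometric series).
For r = 3 and k = 6:
C(8, 2) = 40320 / (2 * 720) = 28.

28


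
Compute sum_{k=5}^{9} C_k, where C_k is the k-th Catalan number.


C_5 through C_9: 42, 132, 429, 1430, 4862
Sum = 42 + 132 + 429 + 1430 + 4862
= 6895

6895


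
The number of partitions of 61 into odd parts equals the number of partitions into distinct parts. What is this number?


Computing partitions of 61 into odd parts (1, 3, 5, ...):
Using the generating function prod_{k>=0} 1/(1-x^(2k+1)),
the count is 12076

12076


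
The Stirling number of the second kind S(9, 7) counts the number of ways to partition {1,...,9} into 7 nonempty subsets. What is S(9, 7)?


Using the explicit formula S(n,k) = (1/k!) sum_{j=0}^{k} (-1)^(k-j) C(k,j) j^n:
S(9, 7) = 462
Equivalently, S(n,k) is n! times the coefficient of x^n in the EGF (e^x - 1)^k / k!.

462


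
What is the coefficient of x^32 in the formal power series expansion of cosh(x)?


The Maclaurin series is cosh(t) = sum_{m>=0} t^(2m) / (2m)!, so substituting t = x, only even powers of x are nonzero, with coefficient of x^(2m) equal to 1 / (2m)!.
For x^32 the coefficient is 1/32! = 1/263130836933693530167218012160000000 = 1/263130836933693530167218012160000000.

1/263130836933693530167218012160000000


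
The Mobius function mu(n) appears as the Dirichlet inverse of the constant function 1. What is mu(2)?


2 = 2 (all distinct primes).
mu(2) = (-1)^1 = -1

-1


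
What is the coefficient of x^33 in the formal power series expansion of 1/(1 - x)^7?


The negative binomial / multiset identity is
1/(1 - x)^r = sum_{k>=0} C(k + r - 1, r - 1) x^k.
Here r = 7 and k = 33, so the coefficient is
C(33 + 6, 6) = C(39, 6)
= 3262623

3262623


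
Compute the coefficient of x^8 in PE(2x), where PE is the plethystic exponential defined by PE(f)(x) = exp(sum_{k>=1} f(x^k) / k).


With f(x) = 2x, the exponent is sum_{k>=1} 2 x^k / k = 2 * (-ln(1 - x)). Exponentiating:
PE(2x) = exp(-2 ln(1 - x)) = 1/(1 - x)^2.
By the negative binomial expansion, [x^n] 1/(1 - x)^2 = C(n + 1, 1).
For n = 8: C(9, 1) = 9.

9


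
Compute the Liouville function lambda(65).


The Liouville function is lambda(k) = (-1)^Omega(k), where Omega(k) counts the prime factors of k with multiplicity.
Factoring: 65 = 5 * 13, so Omega(65) = 2.
lambda(65) = (-1)^2 = 1.

1


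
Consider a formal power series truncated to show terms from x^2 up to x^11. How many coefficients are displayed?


From x^2 to x^11 inclusive, the count is 11 - 2 + 1 = 10.

10


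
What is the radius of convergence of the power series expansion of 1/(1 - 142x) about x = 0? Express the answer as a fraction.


Expanding 1/(1 - 142x) = sum_{k>=0} 142^k x^k, the series converges when |142x| < 1, i.e., |x| < 1/142.
So the radius of convergence is 1/142 = 1/142.

1/142


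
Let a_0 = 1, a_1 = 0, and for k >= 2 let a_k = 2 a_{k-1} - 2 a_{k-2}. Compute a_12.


Iterating the recurrence forward:
a_0 = 1
a_1 = 0
a_2 = 2*0 - 2*1 = -2
a_3 = 2*-2 - 2*0 = -4
a_4 = 2*-4 - 2*-2 = -4
a_5 = 2*-4 - 2*-4 = 0
a_6 = 2*0 - 2*-4 = 8
a_7 = 2*8 - 2*0 = 16
a_8 = 2*16 - 2*8 = 16
a_9 = 2*16 - 2*16 = 0
a_10 = 2*0 - 2*16 = -32
a_11 = 2*-32 - 2*0 = -64
a_12 = 2*-64 - 2*-32 = -64
So a_12 = -64.

-64


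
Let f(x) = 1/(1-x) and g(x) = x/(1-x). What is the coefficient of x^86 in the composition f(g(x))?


First simplify the composition: f(g(x)) = 1/(1 - x/(1-x)) = (1-x)/((1-x) - x) = (1-x)/(1-2x).
Now extract the coefficient. Write (1-x)/(1-2x) = 1/(1-2x) - x/(1-2x).
The coefficient of x^n in 1/(1-2x) is 2^n, and in x/(1-2x) is 2^(n-1) (for n >= 1).
So the coefficient of x^86 is 2^86 - 2^85 = 77371252455336267181195264 - 38685626227668133590597632 = 38685626227668133590597632.

38685626227668133590597632


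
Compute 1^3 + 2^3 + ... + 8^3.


This power sum has a closed form given by Faulhaber's formula
sum_{k=1}^{m} k^p = (1 / (p + 1)) * sum_{j=0}^{p} C(p + 1, j) B_j m^(p + 1 - j),
but for small m direct computation is fastest:
1 + 8 + 27 + 64 + 125 + 216 + 343 + 512 = 1296.

1296


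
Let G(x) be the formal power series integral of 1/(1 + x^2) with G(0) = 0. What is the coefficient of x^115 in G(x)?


1/(1 + x^2) = sum_{j>=0} (-1)^j x^(2j). Integrating termwise with G(0) = 0:
G(x) = sum_{j>=0} (-1)^j x^(2j+1) / (2j+1) = arctan(x).
Only odd powers are nonzero. For x^115 write 115 = 2*57 + 1, giving
(-1)^57 / 115 = -1/115 = -1/115.

-1/115


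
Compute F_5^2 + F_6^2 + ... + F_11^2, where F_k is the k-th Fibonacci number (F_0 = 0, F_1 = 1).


There is a standard identity sum_{k=0}^{N} F_k^2 = F_N * F_{N+1} (proved inductively from the telescoping relation F_k^2 = F_k F_{k+1} - F_{k-1} F_k). Then
sum_{k=5}^{11} F_k^2 = F_11 F_12 - F_4 F_5.
Computing: F_11 = 89, F_12 = 144, F_4 = 3, F_5 = 5.
Sum = 89 * 144 - 3 * 5 = 12801.

12801


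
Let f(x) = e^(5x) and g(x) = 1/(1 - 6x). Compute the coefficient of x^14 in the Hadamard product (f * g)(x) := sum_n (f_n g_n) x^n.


Expanding: f_k = 5^k/k! (from e^(5x)) and g_k = 6^k (from 1/(1 - 6x)). So the Hadamard coefficient (f * g)_k = 5^k 6^k / k! = (30)^k / k!.
For k = 14: 30^14/14! = 478296900000000000000/87178291200 = 38443359375000/7007.

38443359375000/7007


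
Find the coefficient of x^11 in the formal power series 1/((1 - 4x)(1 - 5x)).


By partial fractions or Cauchy convolution:
The coefficient equals sum_{k=0}^{11} 4^k * 5^(11-k).
= 227363409

227363409


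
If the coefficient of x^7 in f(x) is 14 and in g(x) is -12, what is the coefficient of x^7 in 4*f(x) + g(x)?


Scalar multiplication scales coefficients: 4 * 14 = 56.
Then add the g coefficient: 56 + -12
= 44

44


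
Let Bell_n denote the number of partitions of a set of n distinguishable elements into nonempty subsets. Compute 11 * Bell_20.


Bell_20 can be computed from the Bell triangle or from Dobinski's identity Bell_n = (1/e) * sum_{k>=0} k^n / k!.
Computing Bell_20 = 51724158235372.
Then 11 * 51724158235372 = 568965740589092.

568965740589092


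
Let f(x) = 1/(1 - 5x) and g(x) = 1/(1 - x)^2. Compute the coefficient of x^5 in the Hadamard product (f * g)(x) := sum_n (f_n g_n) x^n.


f has coefficients f_k = 5^k. For g = 1/(1 - x)^2 the coefficient is g_k = C(k + 1, 1) = k + 1. The Hadamard coefficient is (f * g)_k = 5^k * (k + 1).
For k = 5: 5^5 * 6 = 3125 * 6 = 18750.

18750


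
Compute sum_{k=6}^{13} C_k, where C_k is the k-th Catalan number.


C_6 through C_13: 132, 429, 1430, 4862, 16796, 58786, 208012, 742900
Sum = 132 + 429 + 1430 + 4862 + 16796 + 58786 + 208012 + 742900
= 1033347

1033347


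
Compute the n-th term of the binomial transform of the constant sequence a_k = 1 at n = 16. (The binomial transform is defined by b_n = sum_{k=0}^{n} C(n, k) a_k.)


With a_k = 1 for all k, b_n = sum_{k=0}^{n} C(n, k) = 2^n by the binomial theorem.
For n = 16: 2^16 = 65536.

65536


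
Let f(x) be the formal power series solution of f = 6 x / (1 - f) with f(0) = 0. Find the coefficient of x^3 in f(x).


Apply Lagrange inversion: f = 6 x * phi(f) with phi(t) = 1/(1 - t), so
[x^n] f = 6^n * (1/n) [t^(n-1)] phi(t)^n = 6^n * (1/n) [t^(n-1)] (1 - t)^(-n) = 6^n * (1/n) C(2n - 2, n - 1) = 6^n * C_{n-1}.
For n = 3: C_2 = C(4, 2) / 3 = 6/3 = 2.
With the 6^3 = 216 factor, the coefficient is 216 * 2 = 432.

432


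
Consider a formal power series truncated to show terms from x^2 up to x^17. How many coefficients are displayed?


From x^2 to x^17 inclusive, the count is 17 - 2 + 1 = 16.

16


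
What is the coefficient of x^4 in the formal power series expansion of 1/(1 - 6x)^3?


The general identity 1/(1 - c x)^r = sum_{k>=0} c^k C(k + r - 1, r - 1) x^k follows by substituting y = c x into 1/(1 - y)^r = sum_{k>=0} C(k + r - 1, r - 1) y^k.
For c = 6, r = 3, k = 4:
6^4 * C(6, 2) = 1296 * 15 = 19440.

19440


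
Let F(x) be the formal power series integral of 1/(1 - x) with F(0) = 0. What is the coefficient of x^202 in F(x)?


1/(1 - x) = sum_{k>=0} x^k. Integrating termwise and using F(0) = 0 gives
F(x) = sum_{k>=0} x^(k+1) / (k+1) = sum_{m>=1} x^m / m = -ln(1 - x).
So the coefficient of x^202 is 1/202 = 1/202.

1/202


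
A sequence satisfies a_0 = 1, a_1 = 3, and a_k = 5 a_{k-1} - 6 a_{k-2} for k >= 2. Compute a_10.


The characteristic equation is t^2 - 5 t + 6 = 0, with roots r_1 = 3 and r_2 = 2 (so c_1 = r_1 + r_2, c_2 = -r_1 r_2 as required).
One can use the closed form a_n = A r_1^n + B r_2^n, but direct iteration is more reliable:
a_0 = 1, a_1 = 3, a_2 = 9, a_3 = 27, a_4 = 81, a_5 = 243, a_6 = 729, a_7 = 2187, a_8 = 6561, a_9 = 19683, a_10 = 59049.
So a_10 = 59049.

59049


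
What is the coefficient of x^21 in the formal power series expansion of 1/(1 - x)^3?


The negative binomial / multiset identity is
1/(1 - x)^r = sum_{k>=0} C(k + r - 1, r - 1) x^k.
Here r = 3 and k = 21, so the coefficient is
C(21 + 2, 2) = C(23, 2)
= 253

253


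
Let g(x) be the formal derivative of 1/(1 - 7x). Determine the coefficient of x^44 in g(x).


Differentiate termwise: d/dx sum_{k>=0} 7^k x^k = sum_{k>=1} k 7^k x^(k-1) = sum_{j>=0} (j+1) 7^(j+1) x^j.
Equivalently, d/dx [1/(1 - 7x)] = 7/(1 - 7x)^2.
For j = 44: 45 * 7^45 = 45 * 107006904423598033356356300384937784807 = 4815310699061911501036033517322200316315.

4815310699061911501036033517322200316315


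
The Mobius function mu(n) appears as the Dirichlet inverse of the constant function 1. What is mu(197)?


197 = 197 (all distinct primes).
mu(197) = (-1)^1 = -1

-1


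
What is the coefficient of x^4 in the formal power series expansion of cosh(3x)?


The Maclaurin series is cosh(t) = sum_{m>=0} t^(2m) / (2m)!, so substituting t = 3x, only even powers of x are nonzero, with coefficient of x^(2m) equal to 3^(2m) / (2m)!.
For x^4 the coefficient is 3^4/4! = 81/24 = 27/8.

27/8


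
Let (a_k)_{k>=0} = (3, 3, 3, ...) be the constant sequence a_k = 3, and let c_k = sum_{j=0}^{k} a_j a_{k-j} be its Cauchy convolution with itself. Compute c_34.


Since a_j = 3 for all j >= 0, the convolution sum becomes
c_k = sum_{j=0}^{k} 3 * 3 = 9 * (k + 1).
Equivalently, the generating function of (a_k) is 3/(1 - x) and its square is 9/(1 - x)^2 = sum_{k>=0} 9(k + 1) x^k.
For k = 34: 9 * 35 = 315.

315


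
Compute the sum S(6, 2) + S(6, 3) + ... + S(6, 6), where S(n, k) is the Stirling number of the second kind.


By definition, S(n, k) counts partitions of an n-set into exactly k nonempty blocks.
Computing row n = 6 for k = 2..6:
S(6, k): 31, 90, 65, 15, 1
Sum = 202.

202


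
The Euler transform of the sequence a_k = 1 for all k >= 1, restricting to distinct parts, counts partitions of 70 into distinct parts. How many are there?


Partitions of 70 into distinct parts can be computed via generating function.
Product (1+x)(1+x^2)(1+x^3)...
The coefficient of x^70 = 29927

29927


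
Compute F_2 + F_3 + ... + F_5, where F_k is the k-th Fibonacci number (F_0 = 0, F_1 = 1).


Use the identity sum_{k=0}^{N} F_k = F_{N+2} - 1 (which follows from F_{k+2} - F_{k+1} = F_k). Then
sum_{k=2}^{5} F_k = (F_{7} - 1) - (F_{3} - 1) = F_{7} - F_{3}.
Computing: F_{7} = 13, F_{3} = 2, so
Sum = 13 - 2 = 11.

11


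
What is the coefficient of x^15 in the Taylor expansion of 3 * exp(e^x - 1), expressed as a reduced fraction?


exp(e^x - 1) = sum_{k>=0} Bell_k x^k / k!, where Bell_k is the k-th Bell number.
So the coefficient of x^15 is 3 * Bell_15 / 15!.
Computing: Bell_15 = 1382958545 and 15! = 1307674368000, giving
3 * 1382958545/1307674368000 = 276591709/87178291200.

276591709/87178291200


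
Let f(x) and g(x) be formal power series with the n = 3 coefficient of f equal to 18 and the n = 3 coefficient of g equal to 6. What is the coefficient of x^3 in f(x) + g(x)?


Addition of formal power series is termwise.
The coefficient of x^3 in f + g = 18 + 6
= 24

24


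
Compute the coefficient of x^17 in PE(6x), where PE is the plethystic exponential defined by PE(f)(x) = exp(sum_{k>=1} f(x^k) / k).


With f(x) = 6x, the exponent is sum_{k>=1} 6 x^k / k = 6 * (-ln(1 - x)). Exponentiating:
PE(6x) = exp(-6 ln(1 - x)) = 1/(1 - x)^6.
By the negative binomial expansion, [x^n] 1/(1 - x)^6 = C(n + 5, 5).
For n = 17: C(22, 5) = 26334.

26334


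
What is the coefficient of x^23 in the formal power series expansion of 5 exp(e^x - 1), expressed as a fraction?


exp(e^x - 1) is the exponential generating function for the Bell numbers Bell_k: exp(e^x - 1) = sum_{k>=0} Bell_k x^k / k!.
So the coefficient of x^23 in 5 exp(e^x - 1) is 5 Bell_23 / 23!.
Computing: Bell_23 = 44152005855084346 and 23! = 25852016738884976640000, giving
5 * 44152005855084346/25852016738884976640000 = 22076002927542173/2585201673888497664000.

22076002927542173/2585201673888497664000


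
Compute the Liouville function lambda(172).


The Liouville function is lambda(k) = (-1)^Omega(k), where Omega(k) counts the prime factors of k with multiplicity.
Factoring: 172 = 2 * 2 * 43, so Omega(172) = 3.
lambda(172) = (-1)^3 = -1.

-1


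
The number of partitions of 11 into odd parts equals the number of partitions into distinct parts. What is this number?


Computing partitions of 11 into odd parts (1, 3, 5, ...):
Using the generating function prod_{k>=0} 1/(1-x^(2k+1)),
the count is 12

12


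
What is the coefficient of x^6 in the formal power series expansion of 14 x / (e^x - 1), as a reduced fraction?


The exponential generating function for Bernoulli numbers is
x / (e^x - 1) = sum_{k>=0} B_k x^k / k!.
So the coefficient of x^6 in 14 x / (e^x - 1) is 14 B_6 / 6!.
Computing: B_6 = 1/42, 6! = 720, giving
14 * 1/42 / 720 = 1/2160.

1/2160


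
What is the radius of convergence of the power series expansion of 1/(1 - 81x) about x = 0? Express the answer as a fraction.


Expanding 1/(1 - 81x) = sum_{k>=0} 81^k x^k, the series converges when |81x| < 1, i.e., |x| < 1/81.
So the radius of convergence is 1/81 = 1/81.

1/81


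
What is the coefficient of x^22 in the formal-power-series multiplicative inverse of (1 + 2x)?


The inverse is 1/(1 + 2x). Apply the geometric identity 1/(1 - y) = sum_{k>=0} y^k with y = -2x:
1/(1 + 2x) = sum_{k>=0} (-2)^k x^k.
So the coefficient of x^22 is (-2)^22 = 4194304.

4194304


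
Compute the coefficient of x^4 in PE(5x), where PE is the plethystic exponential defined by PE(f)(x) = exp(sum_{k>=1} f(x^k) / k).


With f(x) = 5x, the exponent is sum_{k>=1} 5 x^k / k = 5 * (-ln(1 - x)). Exponentiating:
PE(5x) = exp(-5 ln(1 - x)) = 1/(1 - x)^5.
By the negative binomial expansion, [x^n] 1/(1 - x)^5 = C(n + 4, 4).
For n = 4: C(8, 4) = 70.

70


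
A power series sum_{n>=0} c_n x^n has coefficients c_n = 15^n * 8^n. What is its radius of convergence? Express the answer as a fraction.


By the root test (Cauchy-Hadamard), the radius is R = 1 / limsup_n |c_n|^(1/n).
Here |c_n|^(1/n) = (15^n * 8^n)^(1/n) = 15 * 8 = 120 for all n.
So R = 1/120 = 1/120.

1/120


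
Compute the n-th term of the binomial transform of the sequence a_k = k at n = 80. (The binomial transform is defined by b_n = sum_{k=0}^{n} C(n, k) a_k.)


With a_k = k, b_n = sum_{k=0}^{n} C(n, k) k. Using k * C(n, k) = n * C(n-1, k-1) gives b_n = n * sum_{k>=1} C(n-1, k-1) = n * 2^(n-1).
For n = 80: 80 * 2^79 = 80 * 604462909807314587353088 = 48357032784585166988247040.

48357032784585166988247040


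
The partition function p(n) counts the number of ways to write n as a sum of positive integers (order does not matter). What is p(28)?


Using the generating function prod_{k>=1} 1/(1-x^k), we compute p(28).
By dynamic programming over parts 1 through 28:
p(28) = 3718

3718


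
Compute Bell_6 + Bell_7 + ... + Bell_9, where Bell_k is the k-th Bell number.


Recall Bell_k counts set partitions of a k-set (with Bell_0 = 1 by convention).
Bell_6 through Bell_9: 203, 877, 4140, 21147
Sum = 203 + 877 + 4140 + 21147 = 26367.

26367


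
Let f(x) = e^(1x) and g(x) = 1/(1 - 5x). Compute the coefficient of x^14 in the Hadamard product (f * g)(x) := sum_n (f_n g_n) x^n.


Expanding: f_k = 1^k/k! (from e^(1x)) and g_k = 5^k (from 1/(1 - 5x)). So the Hadamard coefficient (f * g)_k = 1^k 5^k / k! = (5)^k / k!.
For k = 14: 5^14/14! = 6103515625/87178291200 = 244140625/3487131648.

244140625/3487131648


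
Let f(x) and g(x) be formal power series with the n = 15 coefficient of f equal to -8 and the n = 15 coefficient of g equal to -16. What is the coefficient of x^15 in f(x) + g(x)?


Addition of formal power series is termwise.
The coefficient of x^15 in f + g = -8 + -16
= -24

-24


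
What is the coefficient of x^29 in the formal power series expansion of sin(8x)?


The Maclaurin series is sin(t) = sum_{k>=0} (-1)^k t^(2k+1) / (2k+1)!, so substituting t = 8x, only odd powers of x are nonzero, with coefficient of x^(2k+1) equal to (-1)^k 8^(2k+1) / (2k+1)!.
Write 29 = 2*14 + 1, giving the coefficient (-1)^14 * 8^29 / 29! = 154742504910672534362390528/8841761993739701954543616000000 = 4611686018427387904/263505041412702261046875.

4611686018427387904/263505041412702261046875


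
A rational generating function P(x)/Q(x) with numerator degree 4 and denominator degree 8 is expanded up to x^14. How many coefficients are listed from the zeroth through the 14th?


Expanding up to x^14 gives the coefficients for x^0, x^1, ..., x^14.
That is 14 + 1 = 15 coefficients in total.

15


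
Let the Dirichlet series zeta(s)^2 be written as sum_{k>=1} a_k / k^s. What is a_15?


The Dirichlet convolution of the constant function 1 with itself gives (1 * 1)(k) = sum_{d | k} 1 = d(k), the number of positive divisors of k.
Since zeta(s) = sum_{k>=1} 1/k^s, we have zeta(s)^2 = sum_{k>=1} d(k)/k^s, so a_k = d(k).
For k = 15: the divisors are 1, 3, 5, 15.
Count = 4.

4


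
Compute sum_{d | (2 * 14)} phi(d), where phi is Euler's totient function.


First, 2 * 14 = 28. One classical identity is sum_{d | n} phi(d) = n (each k in [1, n] has a unique gcd with n, and among the k's with gcd(k, n) = n/d there are phi(d) of them). So the sum equals 28. We also verify directly:
Divisors of 28: 1, 2, 4, 7, 14, 28.
phi values: 1, 1, 2, 6, 6, 12.
Sum = 28.

28


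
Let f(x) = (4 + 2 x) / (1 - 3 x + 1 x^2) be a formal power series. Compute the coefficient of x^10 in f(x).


Write f(x) = sum_{k>=0} a_k x^k. Multiplying both sides by 1 - 3 x + 1 x^2 gives
(1 - 3 x + 1 x^2) sum_{k>=0} a_k x^k = 4 + 2 x.
Matching coefficients:
 x^0: a_0 = 4
 x^1: a_1 - 3 a_0 = 2  =>  a_1 = 3*4 + 2 = 14
 x^k (k >= 2): a_k = 3 a_{k-1} - 1 a_{k-2}.
Iterating: a_2 = 38, a_3 = 100, a_4 = 262, a_5 = 686, a_6 = 1796, a_7 = 4702, a_8 = 12310, a_9 = 32228, a_10 = 84374.
So the coefficient of x^10 is 84374.

84374


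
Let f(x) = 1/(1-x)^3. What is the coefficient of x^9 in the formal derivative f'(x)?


Differentiate: d/dx [ 1/(1-x)^r ] = r / (1-x)^(r+1).
Here r = 3, so f'(x) = 3 / (1-x)^4.
The expansion of 1/(1-x)^(r+1) has coefficient of x^n equal to C(n+r, r).
So the coefficient of x^9 in f'(x) is
3 * C(12, 3) = 3 * 220 = 660

660


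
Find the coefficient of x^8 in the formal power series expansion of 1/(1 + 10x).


Write 1/(1 + c x) = 1/(1 - (-c) x) and apply the geometric-series identity
1/(1 - y) = sum_{k>=0} y^k to get 1/(1 + c x) = sum_{k>=0} (-c)^k x^k.
So the coefficient of x^k is (-c)^k = (-1)^k * c^k.
Here c = 10 and k = 8:
(-10)^8 = 1 * 100000000 = 100000000

100000000


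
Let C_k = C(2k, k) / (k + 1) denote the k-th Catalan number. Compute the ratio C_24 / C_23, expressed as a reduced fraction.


Using C_k = (2k)! / (k! (k+1)!), the ratio C_{k+1}/C_k simplifies to
C_{k+1}/C_k = [(2k+2)! / ((k+1)! (k+2)!)] * [k! (k+1)! / (2k)!]
 = (2k+2)(2k+1) / ((k+1)(k+2)) = 2(2k+1) / (k+2).
For k = 23: 2(2*23 + 1) / (23 + 2) = 94/25 = 94/25.

94/25


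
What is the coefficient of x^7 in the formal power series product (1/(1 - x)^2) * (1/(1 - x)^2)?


Combine the factors: (1/(1 - x)^2) * (1/(1 - x)^2) = 1/(1 - x)^4.
Then use 1/(1 - x)^r = sum_{k>=0} C(k + r - 1, r - 1) x^k with r = 4 and k = 7:
C(10, 3) = 120.

120


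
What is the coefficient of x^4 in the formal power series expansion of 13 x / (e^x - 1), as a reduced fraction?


The exponential generating function for Bernoulli numbers is
x / (e^x - 1) = sum_{k>=0} B_k x^k / k!.
So the coefficient of x^4 in 13 x / (e^x - 1) is 13 B_4 / 4!.
Computing: B_4 = -1/30, 4! = 24, giving
13 * -1/30 / 24 = -13/720.

-13/720


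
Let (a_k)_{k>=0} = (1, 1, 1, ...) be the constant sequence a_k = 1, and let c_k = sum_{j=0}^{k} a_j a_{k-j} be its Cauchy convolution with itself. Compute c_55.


Since a_j = 1 for all j >= 0, the convolution sum becomes
c_k = sum_{j=0}^{k} 1 * 1 = 1 * (k + 1).
Equivalently, the generating function of (a_k) is 1/(1 - x) and its square is 1/(1 - x)^2 = sum_{k>=0} 1(k + 1) x^k.
For k = 55: 1 * 56 = 56.

56


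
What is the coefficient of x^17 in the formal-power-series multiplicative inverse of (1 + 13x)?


The inverse is 1/(1 + 13x). Apply the geometric identity 1/(1 - y) = sum_{k>=0} y^k with y = -13x:
1/(1 + 13x) = sum_{k>=0} (-13)^k x^k.
So the coefficient of x^17 is (-13)^17 = -8650415919381337933.

-8650415919381337933


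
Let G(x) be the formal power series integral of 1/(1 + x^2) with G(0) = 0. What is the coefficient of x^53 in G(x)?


1/(1 + x^2) = sum_{j>=0} (-1)^j x^(2j). Integrating termwise with G(0) = 0:
G(x) = sum_{j>=0} (-1)^j x^(2j+1) / (2j+1) = arctan(x).
Only odd powers are nonzero. For x^53 write 53 = 2*26 + 1, giving
(-1)^26 / 53 = 1/53 = 1/53.

1/53


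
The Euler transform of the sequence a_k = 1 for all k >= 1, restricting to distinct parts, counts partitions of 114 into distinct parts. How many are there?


Partitions of 114 into distinct parts can be computed via generating function.
Product (1+x)(1+x^2)(1+x^3)...
The coefficient of x^114 = 1378304

1378304


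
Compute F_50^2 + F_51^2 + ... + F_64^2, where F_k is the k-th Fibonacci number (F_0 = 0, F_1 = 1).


There is a standard identity sum_{k=0}^{N} F_k^2 = F_N * F_{N+1} (proved inductively from the telescoping relation F_k^2 = F_k F_{k+1} - F_{k-1} F_k). Then
sum_{k=50}^{64} F_k^2 = F_64 F_65 - F_49 F_50.
Computing: F_64 = 10610209857723, F_65 = 17167680177565, F_49 = 7778742049, F_50 = 12586269025.
Sum = 10610209857723 * 17167680177565 - 7778742049 * 12586269025 = 182152591548895801232852270.

182152591548895801232852270


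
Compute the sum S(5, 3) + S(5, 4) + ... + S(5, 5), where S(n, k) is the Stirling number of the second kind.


By definition, S(n, k) counts partitions of an n-set into exactly k nonempty blocks.
Computing row n = 5 for k = 3..5:
S(5, k): 25, 10, 1
Sum = 36.

36


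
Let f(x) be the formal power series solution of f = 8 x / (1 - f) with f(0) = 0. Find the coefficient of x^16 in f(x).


Apply Lagrange inversion: f = 8 x * phi(f) with phi(t) = 1/(1 - t), so
[x^n] f = 8^n * (1/n) [t^(n-1)] phi(t)^n = 8^n * (1/n) [t^(n-1)] (1 - t)^(-n) = 8^n * (1/n) C(2n - 2, n - 1) = 8^n * C_{n-1}.
For n = 16: C_15 = C(30, 15) / 16 = 155117520/16 = 9694845.
With the 8^16 = 281474976710656 factor, the coefficient is 281474976710656 * 9694845 = 2728856270588419768320.

2728856270588419768320


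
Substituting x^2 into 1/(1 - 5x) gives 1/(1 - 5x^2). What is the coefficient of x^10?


The coefficient of x^(2m) in 1/(1 - 5x^2) is 5^m.
With n = 10 = 2*5, the coefficient is 5^5 = 3125.

3125


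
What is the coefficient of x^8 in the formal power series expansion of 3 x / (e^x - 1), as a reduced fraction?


The exponential generating function for Bernoulli numbers is
x / (e^x - 1) = sum_{k>=0} B_k x^k / k!.
So the coefficient of x^8 in 3 x / (e^x - 1) is 3 B_8 / 8!.
Computing: B_8 = -1/30, 8! = 40320, giving
3 * -1/30 / 40320 = -1/403200.

-1/403200


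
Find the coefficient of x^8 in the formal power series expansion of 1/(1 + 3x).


Write 1/(1 + c x) = 1/(1 - (-c) x) and apply the geometric-series identity
1/(1 - y) = sum_{k>=0} y^k to get 1/(1 + c x) = sum_{k>=0} (-c)^k x^k.
So the coefficient of x^k is (-c)^k = (-1)^k * c^k.
Here c = 3 and k = 8:
(-3)^8 = 1 * 6561 = 6561

6561


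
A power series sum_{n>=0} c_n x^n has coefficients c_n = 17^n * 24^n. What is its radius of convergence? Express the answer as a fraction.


By the root test (Cauchy-Hadamard), the radius is R = 1 / limsup_n |c_n|^(1/n).
Here |c_n|^(1/n) = (17^n * 24^n)^(1/n) = 17 * 24 = 408 for all n.
So R = 1/408 = 1/408.

1/408


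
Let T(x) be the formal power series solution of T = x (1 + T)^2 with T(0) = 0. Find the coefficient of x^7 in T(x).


Apply the Lagrange inversion formula: if T = x * phi(T) with phi(t) = (1 + t)^2, then [x^n] T = (1/n) [t^(n-1)] phi(t)^n = (1/n) [t^(n-1)] (1 + t)^(2n) = (1/n) C(2n, n-1).
Using the identity C(2n, n-1) = C(2n, n) * n / (n+1), the unscaled factor equals C(2n, n) / (n+1) = C_n, the n-th Catalan number.
For n = 7: C_7 = C(14, 7) / 8 = 3432/8 = 429 = 429.

429


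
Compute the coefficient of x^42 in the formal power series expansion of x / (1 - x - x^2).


Let f(x) = sum_{k>=0} a_k x^k. Multiplying f(x) * (1 - x - x^2) = x and matching coefficients gives a_0 = 0, a_1 = 1, and a_k = a_{k-1} + a_{k-2} for k >= 2. These are the Fibonacci numbers F_k.
Iterating from F_0 = 0, F_1 = 1:
F_0=0, F_1=1, F_2=1, F_3=2, F_4=3, F_5=5, F_6=8, F_7=13, F_8=21, F_9=34, ...
F_42 = 267914296.

267914296


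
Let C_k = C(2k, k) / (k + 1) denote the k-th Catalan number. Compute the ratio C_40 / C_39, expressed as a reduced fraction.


Using C_k = (2k)! / (k! (k+1)!), the ratio C_{k+1}/C_k simplifies to
C_{k+1}/C_k = [(2k+2)! / ((k+1)! (k+2)!)] * [k! (k+1)! / (2k)!]
 = (2k+2)(2k+1) / ((k+1)(k+2)) = 2(2k+1) / (k+2).
For k = 39: 2(2*39 + 1) / (39 + 2) = 158/41 = 158/41.

158/41


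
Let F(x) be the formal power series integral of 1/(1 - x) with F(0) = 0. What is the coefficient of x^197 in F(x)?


1/(1 - x) = sum_{k>=0} x^k. Integrating termwise and using F(0) = 0 gives
F(x) = sum_{k>=0} x^(k+1) / (k+1) = sum_{m>=1} x^m / m = -ln(1 - x).
So the coefficient of x^197 is 1/197 = 1/197.

1/197


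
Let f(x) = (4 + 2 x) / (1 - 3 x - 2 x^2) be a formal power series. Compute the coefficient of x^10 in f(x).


Write f(x) = sum_{k>=0} a_k x^k. Multiplying both sides by 1 - 3 x - 2 x^2 gives
(1 - 3 x - 2 x^2) sum_{k>=0} a_k x^k = 4 + 2 x.
Matching coefficients:
 x^0: a_0 = 4
 x^1: a_1 - 3 a_0 = 2  =>  a_1 = 3*4 + 2 = 14
 x^k (k >= 2): a_k = 3 a_{k-1} + 2 a_{k-2}.
Iterating: a_2 = 50, a_3 = 178, a_4 = 634, a_5 = 2258, a_6 = 8042, a_7 = 28642, a_8 = 102010, a_9 = 363314, a_10 = 1293962.
So the coefficient of x^10 is 1293962.

1293962


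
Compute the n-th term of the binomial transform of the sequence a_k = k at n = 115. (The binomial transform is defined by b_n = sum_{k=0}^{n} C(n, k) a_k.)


With a_k = k, b_n = sum_{k=0}^{n} C(n, k) k. Using k * C(n, k) = n * C(n-1, k-1) gives b_n = n * sum_{k>=1} C(n-1, k-1) = n * 2^(n-1).
For n = 115: 115 * 2^114 = 115 * 20769187434139310514121985316880384 = 2388456554926020709124028311441244160.

2388456554926020709124028311441244160


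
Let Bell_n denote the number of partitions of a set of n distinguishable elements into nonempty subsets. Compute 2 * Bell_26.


Bell_26 can be computed from the Bell triangle or from Dobinski's identity Bell_n = (1/e) * sum_{k>=0} k^n / k!.
Computing Bell_26 = 49631246523618756274.
Then 2 * 49631246523618756274 = 99262493047237512548.

99262493047237512548


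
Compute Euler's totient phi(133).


phi(n) counts integers in [1, n] coprime to n. Using the multiplicative formula phi(n) = n * prod_{p | n} (1 - 1/p):
133 = 7 * 19, so
phi(133) = 133 * (1 - 1/7) * (1 - 1/19) = 108.

108


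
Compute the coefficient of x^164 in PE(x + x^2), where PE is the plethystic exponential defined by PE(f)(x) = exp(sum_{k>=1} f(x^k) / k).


With f(x) = x + x^2, the exponent is sum_{k>=1} (x^k + x^(2k)) / k = -ln(1 - x) - ln(1 - x^2). Exponentiating:
PE(x + x^2) = 1 / ((1 - x)(1 - x^2)).
This is the generating function for partitions of n into parts of size 1 or 2. The number of 2's can be any j in 0..82, and the rest are 1's, so
[x^164] = floor(164/2) + 1 = 83.

83


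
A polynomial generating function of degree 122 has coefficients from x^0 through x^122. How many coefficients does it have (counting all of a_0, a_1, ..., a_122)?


A polynomial of degree 122 takes the form a_0 + a_1 x + ... + a_122 x^122.
The number of coefficients is 122 + 1 = 123.

123


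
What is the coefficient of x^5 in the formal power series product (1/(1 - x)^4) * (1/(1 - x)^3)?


Combine the factors: (1/(1 - x)^4) * (1/(1 - x)^3) = 1/(1 - x)^7.
Then use 1/(1 - x)^r = sum_{k>=0} C(k + r - 1, r - 1) x^k with r = 7 and k = 5:
C(11, 6) = 462.

462


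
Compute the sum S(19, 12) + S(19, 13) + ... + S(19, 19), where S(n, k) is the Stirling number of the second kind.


By definition, S(n, k) counts partitions of an n-set into exactly k nonempty blocks.
Computing row n = 19 for k = 12..19:
S(19, k): 23466951300, 2892439160, 243577530, 13916778, 527136, 12597, 171, 1
Sum = 26617424673.

26617424673


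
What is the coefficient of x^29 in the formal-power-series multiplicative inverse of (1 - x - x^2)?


Let the inverse be f(x) = sum_{k>=0} a_k x^k. From f(x) * (1 - x - x^2) = 1 and matching coefficients:
 x^0: a_0 = 1.
 x^1: a_1 - a_0 = 0, so a_1 = 1.
 x^k (k >= 2): a_k - a_{k-1} - a_{k-2} = 0, i.e. a_k = a_{k-1} + a_{k-2}.
This is the Fibonacci-type recurrence shifted so that a_0 = a_1 = 1.
Iterating: a_0=1, a_1=1, a_2=2, a_3=3, a_4=5, a_5=8, a_6=13, a_7=21, a_8=34, a_9=55, ...
a_29 = 832040.

832040


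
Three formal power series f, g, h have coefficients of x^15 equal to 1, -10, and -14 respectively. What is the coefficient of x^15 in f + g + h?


Series addition is componentwise:
1 + -10 + -14
= -23

-23


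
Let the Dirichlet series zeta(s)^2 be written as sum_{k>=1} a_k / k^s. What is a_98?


The Dirichlet convolution of the constant function 1 with itself gives (1 * 1)(k) = sum_{d | k} 1 = d(k), the number of positive divisors of k.
Since zeta(s) = sum_{k>=1} 1/k^s, we have zeta(s)^2 = sum_{k>=1} d(k)/k^s, so a_k = d(k).
For k = 98: the divisors are 1, 2, 7, 14, 49, 98.
Count = 6.

6


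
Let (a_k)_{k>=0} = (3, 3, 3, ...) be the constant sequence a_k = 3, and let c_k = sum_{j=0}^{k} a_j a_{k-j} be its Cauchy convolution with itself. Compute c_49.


Since a_j = 3 for all j >= 0, the convolution sum becomes
c_k = sum_{j=0}^{k} 3 * 3 = 9 * (k + 1).
Equivalently, the generating function of (a_k) is 3/(1 - x) and its square is 9/(1 - x)^2 = sum_{k>=0} 9(k + 1) x^k.
For k = 49: 9 * 50 = 450.

450


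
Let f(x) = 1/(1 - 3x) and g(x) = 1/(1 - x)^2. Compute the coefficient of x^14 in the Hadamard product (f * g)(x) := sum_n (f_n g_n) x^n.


f has coefficients f_k = 3^k. For g = 1/(1 - x)^2 the coefficient is g_k = C(k + 1, 1) = k + 1. The Hadamard coefficient is (f * g)_k = 3^k * (k + 1).
For k = 14: 3^14 * 15 = 4782969 * 15 = 71744535.

71744535


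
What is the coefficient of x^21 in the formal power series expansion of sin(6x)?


The Maclaurin series is sin(t) = sum_{k>=0} (-1)^k t^(2k+1) / (2k+1)!, so substituting t = 6x, only odd powers of x are nonzero, with coefficient of x^(2k+1) equal to (-1)^k 6^(2k+1) / (2k+1)!.
Write 21 = 2*10 + 1, giving the coefficient (-1)^10 * 6^21 / 21! = 21936950640377856/51090942171709440000 = 4251528/9901766875.

4251528/9901766875


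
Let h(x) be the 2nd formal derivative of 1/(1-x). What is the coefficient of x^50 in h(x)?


Differentiating 2 times: d^2/dx^2 [1/(1-x)] = 2!/(1-x)^3.
The expansion 1/(1-x)^3 = sum_{k>=0} C(k+2, 2) x^k, so the coefficient of x^n in 2!/(1-x)^3 is 2! * C(n+2, 2).
For n = 50: 2 * C(52, 2) = 2 * 1326 = 2652

2652


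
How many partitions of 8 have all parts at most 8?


Using the generating function (1-x)^(-1)(1-x^2)^(-1)...(1-x^8)^(-1),
the coefficient of x^8 counts these restricted partitions.
Result = 22

22


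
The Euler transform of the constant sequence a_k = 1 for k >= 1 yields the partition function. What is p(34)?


The Euler transform converts the sequence a_k = 1 into the number of integer partitions.
Using the recurrence or dynamic programming:
p(34) = 12310

12310


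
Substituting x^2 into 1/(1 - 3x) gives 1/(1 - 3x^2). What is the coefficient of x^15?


Since 1/(1 - 3x^2) only has even powers of x,
the coefficient of x^15 (odd) is 0.

0


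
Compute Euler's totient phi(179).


phi(n) counts integers in [1, n] coprime to n. Using the multiplicative formula phi(n) = n * prod_{p | n} (1 - 1/p):
179 = 179, so
phi(179) = 179 * (1 - 1/179) = 178.

178


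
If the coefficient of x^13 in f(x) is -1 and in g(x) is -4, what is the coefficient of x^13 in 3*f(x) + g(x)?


Scalar multiplication scales coefficients: 3 * -1 = -3.
Then add the g coefficient: -3 + -4
= -7

-7


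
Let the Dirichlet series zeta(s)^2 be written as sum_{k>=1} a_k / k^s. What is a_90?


The Dirichlet convolution of the constant function 1 with itself gives (1 * 1)(k) = sum_{d | k} 1 = d(k), the number of positive divisors of k.
Since zeta(s) = sum_{k>=1} 1/k^s, we have zeta(s)^2 = sum_{k>=1} d(k)/k^s, so a_k = d(k).
For k = 90: the divisors are 1, 2, 3, 5, 6, 9, 10, 15, 18, 30, 45, 90.
Count = 12.

12


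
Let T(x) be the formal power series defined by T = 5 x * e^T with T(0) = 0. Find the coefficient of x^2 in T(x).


Apply the Lagrange inversion formula: if T = 5 x * phi(T) with phi(t) = e^t, then
[x^n] T = 5^n * (1/n) [t^(n-1)] phi(t)^n = 5^n * (1/n) [t^(n-1)] e^(n t) = 5^n * (1/n) * n^(n-1) / (n-1)! = 5^n * n^(n-1) / n!.
When c = 1 this is the Cayley count of rooted labeled trees on n vertices, divided by n!.
For n = 2: 5^2 * 2^1 / 2! = 25 * 2/2 = 25.

25


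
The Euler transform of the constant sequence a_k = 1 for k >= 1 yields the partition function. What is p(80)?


The Euler transform converts the sequence a_k = 1 into the number of integer partitions.
Using the recurrence or dynamic programming:
p(80) = 15796476

15796476


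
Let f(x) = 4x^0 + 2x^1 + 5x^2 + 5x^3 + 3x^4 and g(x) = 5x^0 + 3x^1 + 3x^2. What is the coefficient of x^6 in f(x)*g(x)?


Cauchy product at x^6:
3*3
= 9

9


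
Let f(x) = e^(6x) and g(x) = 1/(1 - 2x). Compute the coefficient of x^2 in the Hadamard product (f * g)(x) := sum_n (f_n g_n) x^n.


Expanding: f_k = 6^k/k! (from e^(6x)) and g_k = 2^k (from 1/(1 - 2x)). So the Hadamard coefficient (f * g)_k = 6^k 2^k / k! = (12)^k / k!.
For k = 2: 12^2/2! = 144/2 = 72.

72


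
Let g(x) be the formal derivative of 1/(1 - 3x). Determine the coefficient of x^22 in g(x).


Differentiate termwise: d/dx sum_{k>=0} 3^k x^k = sum_{k>=1} k 3^k x^(k-1) = sum_{j>=0} (j+1) 3^(j+1) x^j.
Equivalently, d/dx [1/(1 - 3x)] = 3/(1 - 3x)^2.
For j = 22: 23 * 3^23 = 23 * 94143178827 = 2165293113021.

2165293113021


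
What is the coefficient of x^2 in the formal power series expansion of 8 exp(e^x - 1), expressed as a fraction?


exp(e^x - 1) is the exponential generating function for the Bell numbers Bell_k: exp(e^x - 1) = sum_{k>=0} Bell_k x^k / k!.
So the coefficient of x^2 in 8 exp(e^x - 1) is 8 Bell_2 / 2!.
Computing: Bell_2 = 2 and 2! = 2, giving
8 * 2/2 = 8.

8


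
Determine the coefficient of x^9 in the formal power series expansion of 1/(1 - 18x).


The geometric series identity gives 1/(1 - c x) = sum_{k>=0} c^k x^k, so the coefficient of x^k is c^k.
Here c = 18 and k = 9.
Computing: 18^9 = 198359290368

198359290368


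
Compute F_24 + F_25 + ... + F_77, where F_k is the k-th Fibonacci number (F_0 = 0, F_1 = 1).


Use the identity sum_{k=0}^{N} F_k = F_{N+2} - 1 (which follows from F_{k+2} - F_{k+1} = F_k). Then
sum_{k=24}^{77} F_k = (F_{79} - 1) - (F_{25} - 1) = F_{79} - F_{25}.
Computing: F_{79} = 14472334024676221, F_{25} = 75025, so
Sum = 14472334024676221 - 75025 = 14472334024601196.

14472334024601196


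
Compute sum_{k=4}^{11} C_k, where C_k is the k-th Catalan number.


C_4 through C_11: 14, 42, 132, 429, 1430, 4862, 16796, 58786
Sum = 14 + 42 + 132 + 429 + 1430 + 4862 + 16796 + 58786
= 82491

82491


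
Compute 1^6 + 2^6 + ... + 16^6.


This power sum has a closed form given by Faulhaber's formula
sum_{k=1}^{m} k^p = (1 / (p + 1)) * sum_{j=0}^{p} C(p + 1, j) B_j m^(p + 1 - j),
but for small m direct computation is fastest:
1 + 64 + 729 + 4096 + 15625 + 46656 + 117649 + 262144 + 531441 + 1000000 + 1771561 + 2985984 + 4826809 + 7529536 + 11390625 + 16777216 = 47260136.

47260136
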